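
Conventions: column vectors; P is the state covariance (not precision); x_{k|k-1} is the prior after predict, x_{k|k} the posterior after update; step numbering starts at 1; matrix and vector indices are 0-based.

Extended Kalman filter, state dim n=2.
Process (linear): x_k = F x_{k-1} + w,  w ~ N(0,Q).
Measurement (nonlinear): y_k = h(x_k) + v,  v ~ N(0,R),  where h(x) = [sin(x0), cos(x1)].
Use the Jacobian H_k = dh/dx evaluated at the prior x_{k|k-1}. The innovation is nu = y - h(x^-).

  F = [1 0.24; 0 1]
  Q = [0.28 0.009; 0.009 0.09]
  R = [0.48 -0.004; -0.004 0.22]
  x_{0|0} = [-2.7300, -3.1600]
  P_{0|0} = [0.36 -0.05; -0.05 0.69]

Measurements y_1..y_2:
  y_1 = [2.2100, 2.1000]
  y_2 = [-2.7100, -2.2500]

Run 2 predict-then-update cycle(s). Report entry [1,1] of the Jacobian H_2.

step 1: x^-=[-3.4884, -3.1600]  P^-=[0.6557 0.1246; 0.1246 0.7800]  H_jac=[-0.9405 0.0000; 0.0000 -0.0184]  S=[1.0600 -0.0018; -0.0018 0.2203]  K=[-0.5818 -0.0153; -0.1107 -0.0661]  nu=[1.8701, 3.0998]  x^+=[-4.6238, -3.5719]  P^+=[0.2969 0.0562; 0.0562 0.7661]
step 2: x^-=[-5.4811, -3.5719]  P^-=[0.6480 0.2491; 0.2491 0.8561]  H_jac=[0.6952 0.0000; 0.0000 -0.4171]  S=[0.7932 -0.0762; -0.0762 0.3690]  K=[0.5518 -0.1676; 0.1278 -0.9415]  nu=[-3.4288, -1.3412]  x^+=[-7.1485, -2.7475]  P^+=[0.3820 0.0937; 0.0937 0.4978]

H_jac[1,1] = -0.4171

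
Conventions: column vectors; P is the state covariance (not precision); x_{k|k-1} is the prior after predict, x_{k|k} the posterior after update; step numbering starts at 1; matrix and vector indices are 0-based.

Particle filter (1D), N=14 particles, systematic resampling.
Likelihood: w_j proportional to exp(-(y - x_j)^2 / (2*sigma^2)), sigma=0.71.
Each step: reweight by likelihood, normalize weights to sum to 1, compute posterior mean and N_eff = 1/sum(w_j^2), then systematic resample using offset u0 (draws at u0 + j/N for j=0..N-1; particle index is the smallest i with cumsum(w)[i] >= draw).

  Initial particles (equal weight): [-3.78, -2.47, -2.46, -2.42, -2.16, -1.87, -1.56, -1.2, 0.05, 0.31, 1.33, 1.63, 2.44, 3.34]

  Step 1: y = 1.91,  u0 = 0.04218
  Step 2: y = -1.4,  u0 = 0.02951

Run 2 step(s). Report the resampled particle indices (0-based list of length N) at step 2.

step 1: w=[0.0000, 0.0000, 0.0000, 0.0000, 0.0000, 0.0000, 0.0000, 0.0000, 0.0122, 0.0299, 0.2712, 0.3503, 0.2865, 0.0498]  mean=1.8070  Neff=3.5476  idx=[10, 10, 10, 10, 11, 11, 11, 11, 11, 12, 12, 12, 12, 13]
step 2: w=[0.2039, 0.2039, 0.2039, 0.2039, 0.0367, 0.0367, 0.0367, 0.0367, 0.0367, 0.0001, 0.0001, 0.0001, 0.0001, 0.0000]  mean=1.3858  Neff=5.7771  idx=[0, 0, 0, 1, 1, 1, 2, 2, 2, 3, 3, 3, 5, 7]

resampled_idx = [0, 0, 0, 1, 1, 1, 2, 2, 2, 3, 3, 3, 5, 7]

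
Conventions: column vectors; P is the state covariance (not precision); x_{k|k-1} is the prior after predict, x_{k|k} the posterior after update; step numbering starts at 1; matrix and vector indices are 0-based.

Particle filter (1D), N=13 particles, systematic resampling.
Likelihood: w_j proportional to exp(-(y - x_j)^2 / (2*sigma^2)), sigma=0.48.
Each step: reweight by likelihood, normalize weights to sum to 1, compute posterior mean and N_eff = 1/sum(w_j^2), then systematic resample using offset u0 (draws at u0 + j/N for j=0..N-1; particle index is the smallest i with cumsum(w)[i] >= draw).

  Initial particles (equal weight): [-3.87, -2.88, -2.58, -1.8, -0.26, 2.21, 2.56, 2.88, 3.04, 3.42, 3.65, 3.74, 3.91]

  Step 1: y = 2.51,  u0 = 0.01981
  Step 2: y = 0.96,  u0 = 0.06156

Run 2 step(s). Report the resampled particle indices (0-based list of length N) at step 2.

resampled_idx = [0, 0, 0, 1, 1, 1, 1, 2, 2, 2, 2, 4, 6]

step 1: w=[0.0000, 0.0000, 0.0000, 0.0000, 0.0000, 0.2433, 0.2942, 0.2198, 0.1608, 0.0490, 0.0176, 0.0111, 0.0042]  mean=2.7025  Neff=4.4894  idx=[5, 5, 5, 6, 6, 6, 6, 7, 7, 7, 8, 8, 9]
step 2: w=[0.2862, 0.2862, 0.2862, 0.0329, 0.0329, 0.0329, 0.0329, 0.0029, 0.0029, 0.0029, 0.0007, 0.0007, 0.0000]  mean=2.2629  Neff=3.9988  idx=[0, 0, 0, 1, 1, 1, 1, 2, 2, 2, 2, 4, 6]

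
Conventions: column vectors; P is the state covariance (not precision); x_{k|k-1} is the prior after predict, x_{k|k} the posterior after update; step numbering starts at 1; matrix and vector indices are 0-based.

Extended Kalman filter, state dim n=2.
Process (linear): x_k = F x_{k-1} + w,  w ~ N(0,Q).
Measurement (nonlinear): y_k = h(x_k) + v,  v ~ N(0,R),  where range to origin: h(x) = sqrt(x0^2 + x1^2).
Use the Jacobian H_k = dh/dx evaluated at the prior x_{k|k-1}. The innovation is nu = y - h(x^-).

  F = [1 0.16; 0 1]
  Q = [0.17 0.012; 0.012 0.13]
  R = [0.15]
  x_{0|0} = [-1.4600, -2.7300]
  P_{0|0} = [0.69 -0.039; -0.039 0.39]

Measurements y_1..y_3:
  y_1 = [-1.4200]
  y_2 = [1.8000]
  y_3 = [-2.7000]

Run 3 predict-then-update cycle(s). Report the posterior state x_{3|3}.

x_post = [-1.2031, 0.0256]

step 1: x^-=[-1.8968, -2.7300]  P^-=[0.8575 0.0354; 0.0354 0.5200]  H_jac=[-0.5706 -0.8212]  S=[0.8131]  K=[-0.6375; -0.5501]  nu=[-4.7443]  x^+=[1.1279, -0.1203]  P^+=[0.5270 -0.2497; -0.2497 0.2740]
step 2: x^-=[1.1086, -0.1203]  P^-=[0.6241 -0.1939; -0.1939 0.4040]  H_jac=[0.9942 -0.1079]  S=[0.8132]  K=[0.7888; -0.2907]  nu=[0.6849]  x^+=[1.6488, -0.3194]  P^+=[0.1182 -0.0075; -0.0075 0.3353]
step 3: x^-=[1.5977, -0.3194]  P^-=[0.2944 0.0582; 0.0582 0.4653]  H_jac=[0.9806 -0.1960]  S=[0.4286]  K=[0.6470; -0.0797]  nu=[-4.3293]  x^+=[-1.2031, 0.0256]  P^+=[0.1150 0.0803; 0.0803 0.4626]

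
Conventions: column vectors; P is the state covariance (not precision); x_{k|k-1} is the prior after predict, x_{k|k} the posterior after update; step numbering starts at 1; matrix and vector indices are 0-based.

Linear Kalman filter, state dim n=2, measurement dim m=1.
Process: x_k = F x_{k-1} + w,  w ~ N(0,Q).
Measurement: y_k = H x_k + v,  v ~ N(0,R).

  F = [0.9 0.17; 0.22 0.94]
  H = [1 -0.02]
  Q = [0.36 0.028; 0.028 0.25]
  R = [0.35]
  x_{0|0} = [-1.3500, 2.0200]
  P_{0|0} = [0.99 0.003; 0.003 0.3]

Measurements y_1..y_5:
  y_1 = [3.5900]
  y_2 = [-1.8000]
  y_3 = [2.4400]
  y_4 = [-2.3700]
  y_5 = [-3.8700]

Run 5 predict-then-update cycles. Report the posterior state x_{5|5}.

x_post = [-2.6303, -0.1291]

step 1: x^-=[-0.8716, 1.6018]  P^-=[1.1715 0.2746; 0.2746 0.5642]  S=[1.5107]  K=[0.7718; 0.1743]  nu=[4.4936]  x^+=[2.5966, 2.3851]  P^+=[0.2716 0.0714; 0.0714 0.5183]
step 2: x^-=[2.7424, 2.8132]  P^-=[0.6168 0.2277; 0.2277 0.7507]  S=[0.9580]  K=[0.6391; 0.2220]  nu=[-4.4862]  x^+=[-0.1246, 1.8174]  P^+=[0.2255 0.0918; 0.0918 0.7035]
step 3: x^-=[0.1968, 1.6810]  P^-=[0.5911 0.2661; 0.2661 0.9205]  S=[0.9308]  K=[0.6293; 0.2661]  nu=[2.2768]  x^+=[1.6296, 2.2869]  P^+=[0.2225 0.1102; 0.1102 0.8545]
step 4: x^-=[1.8554, 2.5082]  P^-=[0.5986 0.3060; 0.3060 1.0614]  S=[0.9368]  K=[0.6325; 0.3040]  nu=[-4.1753]  x^+=[-0.7853, 1.2391]  P^+=[0.2239 0.1259; 0.1259 0.9749]
step 5: x^-=[-0.4961, 0.9920]  P^-=[0.6080 0.3393; 0.3393 1.1743]  S=[0.9449]  K=[0.6363; 0.3342]  nu=[-3.3540]  x^+=[-2.6303, -0.1291]  P^+=[0.2255 0.1384; 0.1384 1.0687]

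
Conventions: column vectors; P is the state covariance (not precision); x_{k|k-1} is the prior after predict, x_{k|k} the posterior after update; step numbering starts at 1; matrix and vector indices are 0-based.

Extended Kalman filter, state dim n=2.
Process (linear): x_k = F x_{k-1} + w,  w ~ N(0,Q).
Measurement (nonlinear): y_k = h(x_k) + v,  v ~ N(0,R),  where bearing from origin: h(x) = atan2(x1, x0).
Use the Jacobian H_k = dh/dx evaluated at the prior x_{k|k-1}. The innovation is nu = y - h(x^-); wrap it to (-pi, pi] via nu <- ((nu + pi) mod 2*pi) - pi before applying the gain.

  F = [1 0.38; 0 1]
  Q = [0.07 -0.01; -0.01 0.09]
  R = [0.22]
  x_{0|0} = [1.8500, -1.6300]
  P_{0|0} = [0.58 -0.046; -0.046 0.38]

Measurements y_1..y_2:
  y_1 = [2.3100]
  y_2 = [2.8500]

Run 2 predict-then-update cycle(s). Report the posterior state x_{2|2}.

step 1: x^-=[1.2306, -1.6300]  P^-=[0.6699 0.0884; 0.0884 0.4700]  H_jac=[0.3908 0.2950]  S=[0.3836]  K=[0.7504; 0.4515]  nu=[-3.0491]  x^+=[-1.0576, -3.0068]  P^+=[0.4539 -0.0416; -0.0416 0.3918]
step 2: x^-=[-2.2001, -3.0068]  P^-=[0.5489 0.0973; 0.0973 0.4818]  H_jac=[0.2166 -0.1585]  S=[0.2512]  K=[0.4119; -0.2201]  nu=[-1.2307]  x^+=[-2.7071, -2.7359]  P^+=[0.5062 0.1201; 0.1201 0.4696]

x_post = [-2.7071, -2.7359]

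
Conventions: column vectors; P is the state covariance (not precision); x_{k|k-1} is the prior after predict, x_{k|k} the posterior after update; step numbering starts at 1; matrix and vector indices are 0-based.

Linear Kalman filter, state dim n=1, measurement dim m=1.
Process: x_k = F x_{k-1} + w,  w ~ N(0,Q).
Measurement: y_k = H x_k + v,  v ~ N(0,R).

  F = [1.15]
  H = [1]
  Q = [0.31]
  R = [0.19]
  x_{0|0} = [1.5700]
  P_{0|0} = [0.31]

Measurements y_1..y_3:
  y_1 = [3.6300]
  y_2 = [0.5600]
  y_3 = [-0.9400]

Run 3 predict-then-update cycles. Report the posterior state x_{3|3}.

x_post = [-0.2230]

step 1: x^-=[1.8055]  P^-=[0.7200]  S=[0.9100]  K=[0.7912]  nu=[1.8245]  x^+=[3.2490]  P^+=[0.1503]
step 2: x^-=[3.7364]  P^-=[0.5088]  S=[0.6988]  K=[0.7281]  nu=[-3.1764]  x^+=[1.4236]  P^+=[0.1383]
step 3: x^-=[1.6372]  P^-=[0.4930]  S=[0.6830]  K=[0.7218]  nu=[-2.5772]  x^+=[-0.2230]  P^+=[0.1371]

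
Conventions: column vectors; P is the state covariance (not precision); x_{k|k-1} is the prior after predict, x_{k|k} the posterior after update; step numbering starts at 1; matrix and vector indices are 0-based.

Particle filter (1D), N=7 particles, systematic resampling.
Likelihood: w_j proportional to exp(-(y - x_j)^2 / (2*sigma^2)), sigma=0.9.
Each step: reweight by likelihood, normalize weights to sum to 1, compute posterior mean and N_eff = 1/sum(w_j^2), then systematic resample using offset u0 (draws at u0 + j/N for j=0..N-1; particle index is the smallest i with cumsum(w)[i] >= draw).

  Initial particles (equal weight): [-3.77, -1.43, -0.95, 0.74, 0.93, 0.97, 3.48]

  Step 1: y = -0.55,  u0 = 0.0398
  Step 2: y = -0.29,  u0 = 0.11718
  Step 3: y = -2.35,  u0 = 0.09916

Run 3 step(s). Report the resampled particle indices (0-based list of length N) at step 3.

resampled_idx = [0, 0, 1, 2, 3, 3, 4]

step 1: w=[0.0007, 0.2600, 0.3799, 0.1501, 0.1085, 0.1007, 0.0000]  mean=-0.4256  Neff=3.9001  idx=[1, 1, 2, 2, 2, 3, 4]
step 2: w=[0.1091, 0.1091, 0.1860, 0.1860, 0.1860, 0.1265, 0.0971]  mean=-0.6584  Neff=6.5323  idx=[1, 2, 2, 3, 4, 5, 6]
step 3: w=[0.3313, 0.1666, 0.1666, 0.1666, 0.1666, 0.0015, 0.0007]  mean=-1.1051  Neff=4.5290  idx=[0, 0, 1, 2, 3, 3, 4]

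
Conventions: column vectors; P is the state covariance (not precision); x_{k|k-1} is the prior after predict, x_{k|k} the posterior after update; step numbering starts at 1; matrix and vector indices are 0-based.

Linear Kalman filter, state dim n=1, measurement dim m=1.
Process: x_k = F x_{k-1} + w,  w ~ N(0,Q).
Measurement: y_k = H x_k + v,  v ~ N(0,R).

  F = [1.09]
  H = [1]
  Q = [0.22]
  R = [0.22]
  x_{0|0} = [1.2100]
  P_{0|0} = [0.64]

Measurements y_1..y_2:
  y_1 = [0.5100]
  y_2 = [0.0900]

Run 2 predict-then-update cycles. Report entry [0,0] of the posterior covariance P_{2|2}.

P_post[0,0] = 0.1459

step 1: x^-=[1.3189]  P^-=[0.9804]  S=[1.2004]  K=[0.8167]  nu=[-0.8089]  x^+=[0.6583]  P^+=[0.1797]
step 2: x^-=[0.7175]  P^-=[0.4335]  S=[0.6535]  K=[0.6633]  nu=[-0.6275]  x^+=[0.3013]  P^+=[0.1459]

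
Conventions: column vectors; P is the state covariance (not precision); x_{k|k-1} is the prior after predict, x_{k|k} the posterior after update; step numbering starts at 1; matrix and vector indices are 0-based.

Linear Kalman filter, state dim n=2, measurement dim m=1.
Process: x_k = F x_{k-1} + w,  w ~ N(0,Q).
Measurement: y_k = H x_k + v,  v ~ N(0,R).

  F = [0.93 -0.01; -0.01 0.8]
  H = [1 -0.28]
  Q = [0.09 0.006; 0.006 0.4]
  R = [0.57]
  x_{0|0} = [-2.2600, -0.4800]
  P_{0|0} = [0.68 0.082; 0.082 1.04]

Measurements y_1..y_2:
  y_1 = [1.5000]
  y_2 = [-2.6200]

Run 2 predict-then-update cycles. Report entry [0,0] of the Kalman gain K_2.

K[0,0] = 0.3589

step 1: x^-=[-2.0970, -0.3614]  P^-=[0.6767 0.0524; 0.0524 1.0644]  S=[1.3008]  K=[0.5089; -0.1888]  nu=[3.4958]  x^+=[-0.3178, -1.0215]  P^+=[0.3398 0.1774; 0.1774 1.0180]
step 2: x^-=[-0.2854, -0.8141]  P^-=[0.3807 0.1267; 0.1267 1.0487]  S=[0.9619]  K=[0.3589; -0.1735]  nu=[-2.5626]  x^+=[-1.2050, -0.3693]  P^+=[0.2568 0.1866; 0.1866 1.0197]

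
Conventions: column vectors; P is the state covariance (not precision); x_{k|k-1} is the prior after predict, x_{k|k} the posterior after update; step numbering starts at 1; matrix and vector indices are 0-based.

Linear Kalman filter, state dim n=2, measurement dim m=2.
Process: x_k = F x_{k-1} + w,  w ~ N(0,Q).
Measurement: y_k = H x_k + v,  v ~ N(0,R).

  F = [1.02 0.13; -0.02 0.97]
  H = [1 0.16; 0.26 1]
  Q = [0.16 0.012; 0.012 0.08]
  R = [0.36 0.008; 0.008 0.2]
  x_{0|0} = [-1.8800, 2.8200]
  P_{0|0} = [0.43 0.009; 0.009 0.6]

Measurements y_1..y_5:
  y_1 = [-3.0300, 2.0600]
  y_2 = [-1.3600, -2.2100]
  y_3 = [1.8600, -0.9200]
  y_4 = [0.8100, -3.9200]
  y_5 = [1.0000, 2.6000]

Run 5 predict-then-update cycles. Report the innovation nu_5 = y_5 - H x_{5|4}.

innov = [1.5717, 4.4943]

step 1: x^-=[-1.5510, 2.7730]  P^-=[0.6199 0.0878; 0.0878 0.6444]  S=[1.0245 0.3637; 0.3637 0.9319]  K=[0.6082 0.0298; -0.0788 0.7467]  nu=[-1.9227, -0.3097]  x^+=[-2.7296, 2.6932]  P^+=[0.2269 -0.0482; -0.0482 0.1612]
step 2: x^-=[-2.4341, 2.6670]  P^-=[0.3860 -0.0198; -0.0198 0.2337]  S=[0.7457 0.1251; 0.1251 0.4494]  K=[0.5071 0.0380; -0.0648 0.5264]  nu=[0.6474, -4.2441]  x^+=[-2.2673, 0.3907]  P^+=[0.1888 -0.0374; -0.0374 0.1145]
step 3: x^-=[-2.2619, 0.4244]  P^-=[0.3485 -0.0144; -0.0144 0.1893]  S=[0.7087 0.1139; 0.1139 0.4054]  K=[0.4799 0.0532; -0.0535 0.4727]  nu=[4.0540, -0.7563]  x^+=[-0.3567, -0.1501]  P^+=[0.1783 -0.0319; -0.0319 0.1024]
step 4: x^-=[-0.3833, -0.1385]  P^-=[0.3388 -0.0102; -0.0102 0.1777]  S=[0.7001 0.1139; 0.1139 0.3953]  K=[0.4716 0.0612; -0.0482 0.4567]  nu=[1.2155, -3.6818]  x^+=[-0.0353, -1.8785]  P^+=[0.1750 -0.0295; -0.0295 0.0986]
step 5: x^-=[-0.2802, -1.8215]  P^-=[0.3359 -0.0082; -0.0082 0.1740]  S=[0.6977 0.1146; 0.1146 0.3924]  K=[0.4689 0.0646; -0.0460 0.4514]  nu=[1.5717, 4.4943]  x^+=[0.7472, 0.1349]  P^+=[0.1739 -0.0285; -0.0285 0.0973]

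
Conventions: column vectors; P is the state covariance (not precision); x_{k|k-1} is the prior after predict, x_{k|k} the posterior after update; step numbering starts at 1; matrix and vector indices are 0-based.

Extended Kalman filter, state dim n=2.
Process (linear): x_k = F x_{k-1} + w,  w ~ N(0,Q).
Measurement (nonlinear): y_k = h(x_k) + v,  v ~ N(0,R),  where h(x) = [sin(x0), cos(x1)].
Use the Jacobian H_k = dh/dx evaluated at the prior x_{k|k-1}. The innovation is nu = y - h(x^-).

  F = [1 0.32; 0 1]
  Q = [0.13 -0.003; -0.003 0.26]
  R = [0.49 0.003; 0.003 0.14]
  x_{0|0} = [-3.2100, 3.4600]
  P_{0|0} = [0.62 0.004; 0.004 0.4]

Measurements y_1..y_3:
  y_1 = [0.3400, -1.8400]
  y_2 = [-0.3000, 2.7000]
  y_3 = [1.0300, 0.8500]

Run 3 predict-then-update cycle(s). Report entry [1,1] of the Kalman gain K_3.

K[1,1] = 0.8003

step 1: x^-=[-2.1028, 3.4600]  P^-=[0.7935 0.1290; 0.1290 0.6600]  H_jac=[-0.5073 0.0000; 0.0000 0.3131]  S=[0.6942 -0.0175; -0.0175 0.2047]  K=[-0.5761 0.1481; -0.0690 1.0036]  nu=[1.2018, -0.8903]  x^+=[-2.9270, 2.4837]  P^+=[0.5556 0.0607; 0.0607 0.4481]
step 2: x^-=[-2.1322, 2.4837]  P^-=[0.7704 0.2011; 0.2011 0.7081]  H_jac=[-0.5324 0.0000; 0.0000 -0.6115]  S=[0.7084 0.0685; 0.0685 0.4048]  K=[-0.5588 -0.2093; -0.0485 -1.0615]  nu=[0.5465, 3.4913]  x^+=[-3.1683, -1.2490]  P^+=[0.5155 0.0507; 0.0507 0.2433]
step 3: x^-=[-3.5679, -1.2490]  P^-=[0.7028 0.1255; 0.1255 0.5033]  H_jac=[-0.9105 0.0000; 0.0000 0.9487]  S=[1.0726 -0.1054; -0.1054 0.5929]  K=[-0.5871 0.0964; -0.0279 0.8003]  nu=[0.6165, 0.5337]  x^+=[-3.8784, -0.8391]  P^+=[0.3156 0.0124; 0.0124 0.1180]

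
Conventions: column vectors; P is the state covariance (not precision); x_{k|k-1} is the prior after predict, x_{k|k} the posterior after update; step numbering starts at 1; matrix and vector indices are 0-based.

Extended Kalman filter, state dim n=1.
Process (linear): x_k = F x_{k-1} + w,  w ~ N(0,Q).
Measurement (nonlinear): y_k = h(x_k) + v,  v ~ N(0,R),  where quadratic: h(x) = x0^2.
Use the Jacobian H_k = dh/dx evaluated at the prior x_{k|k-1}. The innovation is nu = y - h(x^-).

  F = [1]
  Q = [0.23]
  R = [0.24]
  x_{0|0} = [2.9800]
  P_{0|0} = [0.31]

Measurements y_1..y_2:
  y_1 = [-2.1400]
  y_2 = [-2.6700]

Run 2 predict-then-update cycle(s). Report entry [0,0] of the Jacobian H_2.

H_jac[0,0] = 2.3076

step 1: x^-=[2.9800]  P^-=[0.5400]  H_jac=[5.9600]  S=[19.4217]  K=[0.1657]  nu=[-11.0204]  x^+=[1.1538]  P^+=[0.0067]
step 2: x^-=[1.1538]  P^-=[0.2367]  H_jac=[2.3076]  S=[1.5003]  K=[0.3640]  nu=[-4.0012]  x^+=[-0.3028]  P^+=[0.0379]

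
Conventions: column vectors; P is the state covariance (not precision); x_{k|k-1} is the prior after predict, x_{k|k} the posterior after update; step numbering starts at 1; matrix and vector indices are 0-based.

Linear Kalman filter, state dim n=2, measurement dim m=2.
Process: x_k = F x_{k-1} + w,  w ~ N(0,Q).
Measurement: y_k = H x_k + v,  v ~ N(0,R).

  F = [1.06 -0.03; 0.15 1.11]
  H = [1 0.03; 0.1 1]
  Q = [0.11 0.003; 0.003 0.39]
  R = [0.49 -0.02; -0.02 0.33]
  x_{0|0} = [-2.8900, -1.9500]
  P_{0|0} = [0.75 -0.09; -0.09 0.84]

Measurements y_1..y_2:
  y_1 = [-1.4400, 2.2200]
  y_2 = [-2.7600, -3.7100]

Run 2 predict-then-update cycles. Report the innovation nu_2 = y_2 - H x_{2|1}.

innov = [-0.7653, -4.8666]

step 1: x^-=[-3.0049, -2.5980]  P^-=[0.9592 -0.0112; -0.0112 1.4119]  S=[1.4498 0.1070; 0.1070 1.7492]  K=[0.6608 0.0080; -0.0382 0.8088]  nu=[1.6428, 5.1185]  x^+=[-1.8784, 1.4792]  P^+=[0.3249 -0.0431; -0.0431 0.2720]
step 2: x^-=[-2.0355, 1.3602]  P^-=[0.4781 -0.0049; -0.0049 0.7181]  S=[0.9684 0.0445; 0.0445 1.0519]  K=[0.4926 0.0200; -0.0141 0.6828]  nu=[-0.7653, -4.8666]  x^+=[-2.5098, -1.9519]  P^+=[0.2418 -0.0274; -0.0274 0.2283]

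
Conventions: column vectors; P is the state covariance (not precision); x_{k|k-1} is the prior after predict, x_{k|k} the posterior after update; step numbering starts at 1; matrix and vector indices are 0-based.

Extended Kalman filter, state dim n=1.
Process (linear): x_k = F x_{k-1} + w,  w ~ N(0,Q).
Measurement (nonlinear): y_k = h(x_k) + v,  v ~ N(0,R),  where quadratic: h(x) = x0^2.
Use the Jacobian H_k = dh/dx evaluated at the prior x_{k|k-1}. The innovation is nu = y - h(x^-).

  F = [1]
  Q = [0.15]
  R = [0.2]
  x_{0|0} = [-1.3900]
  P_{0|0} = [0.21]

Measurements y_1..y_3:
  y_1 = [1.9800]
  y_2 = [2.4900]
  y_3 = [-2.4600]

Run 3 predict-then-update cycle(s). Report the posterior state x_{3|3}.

step 1: x^-=[-1.3900]  P^-=[0.3600]  H_jac=[-2.7800]  S=[2.9822]  K=[-0.3356]  nu=[0.0479]  x^+=[-1.4061]  P^+=[0.0241]
step 2: x^-=[-1.4061]  P^-=[0.1741]  H_jac=[-2.8121]  S=[1.5772]  K=[-0.3105]  nu=[0.5130]  x^+=[-1.5654]  P^+=[0.0221]
step 3: x^-=[-1.5654]  P^-=[0.1721]  H_jac=[-3.1307]  S=[1.8866]  K=[-0.2856]  nu=[-4.9103]  x^+=[-0.1632]  P^+=[0.0182]

x_post = [-0.1632]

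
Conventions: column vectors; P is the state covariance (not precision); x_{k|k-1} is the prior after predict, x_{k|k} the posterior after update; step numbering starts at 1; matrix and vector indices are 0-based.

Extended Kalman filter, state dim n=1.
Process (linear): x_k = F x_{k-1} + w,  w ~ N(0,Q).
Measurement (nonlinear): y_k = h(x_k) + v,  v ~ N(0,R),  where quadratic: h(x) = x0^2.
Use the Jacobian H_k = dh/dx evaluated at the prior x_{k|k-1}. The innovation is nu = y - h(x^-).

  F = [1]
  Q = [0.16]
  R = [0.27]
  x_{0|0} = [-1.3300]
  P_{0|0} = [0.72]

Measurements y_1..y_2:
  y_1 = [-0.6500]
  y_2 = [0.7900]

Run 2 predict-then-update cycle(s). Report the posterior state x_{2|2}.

x_post = [-0.6985]

step 1: x^-=[-1.3300]  P^-=[0.8800]  H_jac=[-2.6600]  S=[6.4965]  K=[-0.3603]  nu=[-2.4189]  x^+=[-0.4584]  P^+=[0.0366]
step 2: x^-=[-0.4584]  P^-=[0.1966]  H_jac=[-0.9169]  S=[0.4352]  K=[-0.4141]  nu=[0.5798]  x^+=[-0.6985]  P^+=[0.1219]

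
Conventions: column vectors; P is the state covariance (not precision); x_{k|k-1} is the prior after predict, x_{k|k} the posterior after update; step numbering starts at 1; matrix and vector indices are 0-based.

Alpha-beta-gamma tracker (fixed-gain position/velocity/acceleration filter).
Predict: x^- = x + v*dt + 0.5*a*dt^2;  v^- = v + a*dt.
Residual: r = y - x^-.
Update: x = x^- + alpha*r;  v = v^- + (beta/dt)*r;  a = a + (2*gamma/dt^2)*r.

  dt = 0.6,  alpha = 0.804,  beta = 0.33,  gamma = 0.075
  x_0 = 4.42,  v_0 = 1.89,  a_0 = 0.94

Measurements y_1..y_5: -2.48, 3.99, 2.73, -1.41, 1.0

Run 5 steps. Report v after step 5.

step 1: x_pred=5.7232  r=-8.2032  x^+=-0.8722  v^+=-2.0578  a^+=-2.4780
step 2: x_pred=-2.5529  r=6.5429  x^+=2.7076  v^+=0.0540  a^+=0.2482
step 3: x_pred=2.7847  r=-0.0547  x^+=2.7407  v^+=0.1729  a^+=0.2254
step 4: x_pred=2.8850  r=-4.2950  x^+=-0.5682  v^+=-2.0541  a^+=-1.5642
step 5: x_pred=-2.0822  r=3.0822  x^+=0.3959  v^+=-1.2974  a^+=-0.2799

v_post = -1.2974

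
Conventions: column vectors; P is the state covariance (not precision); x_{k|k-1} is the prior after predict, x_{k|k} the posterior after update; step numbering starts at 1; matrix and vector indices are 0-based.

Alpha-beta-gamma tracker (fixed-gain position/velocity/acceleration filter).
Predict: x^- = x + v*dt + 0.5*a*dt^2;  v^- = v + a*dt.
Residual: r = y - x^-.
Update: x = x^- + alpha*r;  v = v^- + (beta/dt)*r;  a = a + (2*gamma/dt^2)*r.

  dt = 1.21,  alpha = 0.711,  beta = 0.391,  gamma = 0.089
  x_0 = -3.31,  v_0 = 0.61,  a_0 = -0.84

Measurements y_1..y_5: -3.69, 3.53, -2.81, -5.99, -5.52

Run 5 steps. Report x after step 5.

step 1: x_pred=-3.1868  r=-0.5032  x^+=-3.5446  v^+=-0.5690  a^+=-0.9012
step 2: x_pred=-4.8928  r=8.4228  x^+=1.0958  v^+=1.0623  a^+=0.1228
step 3: x_pred=2.4711  r=-5.2811  x^+=-1.2837  v^+=-0.4956  a^+=-0.5192
step 4: x_pred=-2.2635  r=-3.7265  x^+=-4.9130  v^+=-2.3280  a^+=-0.9723
step 5: x_pred=-8.4417  r=2.9217  x^+=-6.3644  v^+=-2.5604  a^+=-0.6171

x_post = -6.3644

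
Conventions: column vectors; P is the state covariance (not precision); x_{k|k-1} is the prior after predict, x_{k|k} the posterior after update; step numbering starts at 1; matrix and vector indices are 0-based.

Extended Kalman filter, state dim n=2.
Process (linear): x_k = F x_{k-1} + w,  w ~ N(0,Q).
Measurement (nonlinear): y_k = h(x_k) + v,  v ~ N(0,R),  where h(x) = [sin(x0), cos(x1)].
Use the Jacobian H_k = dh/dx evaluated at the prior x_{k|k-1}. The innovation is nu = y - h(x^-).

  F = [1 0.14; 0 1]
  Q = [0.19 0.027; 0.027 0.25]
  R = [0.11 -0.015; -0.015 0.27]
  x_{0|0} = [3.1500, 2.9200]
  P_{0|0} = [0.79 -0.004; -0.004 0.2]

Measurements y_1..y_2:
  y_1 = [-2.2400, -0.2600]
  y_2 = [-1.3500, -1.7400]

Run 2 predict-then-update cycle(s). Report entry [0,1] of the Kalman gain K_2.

step 1: x^-=[3.5588, 2.9200]  P^-=[0.9828 0.0510; 0.0510 0.4500]  H_jac=[-0.9142 0.0000; 0.0000 -0.2198]  S=[0.9314 -0.0048; -0.0048 0.2917]  K=[-0.9649 -0.0541; -0.0518 -0.3399]  nu=[-1.8348, 0.7155]  x^+=[5.2905, 2.7718]  P^+=[0.1152 0.0007; 0.0007 0.4140]
step 2: x^-=[5.6785, 2.7718]  P^-=[0.3135 0.0856; 0.0856 0.6640]  H_jac=[0.8227 0.0000; 0.0000 -0.3614]  S=[0.3222 -0.0405; -0.0405 0.3567]  K=[0.8010 0.0041; 0.1361 -0.6572]  nu=[-0.7815, -0.8076]  x^+=[5.0492, 3.1963]  P^+=[0.1070 0.0302; 0.0302 0.4967]

K[0,1] = 0.0041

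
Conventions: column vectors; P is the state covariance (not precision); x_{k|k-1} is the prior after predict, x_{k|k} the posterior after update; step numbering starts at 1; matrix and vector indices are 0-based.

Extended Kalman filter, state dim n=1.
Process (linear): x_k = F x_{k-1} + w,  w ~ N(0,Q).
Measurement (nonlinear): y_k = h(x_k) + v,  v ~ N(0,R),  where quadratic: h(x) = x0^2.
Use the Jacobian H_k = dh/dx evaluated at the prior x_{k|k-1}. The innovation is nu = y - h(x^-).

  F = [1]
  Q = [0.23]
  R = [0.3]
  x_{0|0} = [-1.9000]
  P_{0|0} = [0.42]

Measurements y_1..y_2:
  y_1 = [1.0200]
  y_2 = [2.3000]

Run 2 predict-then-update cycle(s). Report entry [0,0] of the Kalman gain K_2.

K[0,0] = -0.3375

step 1: x^-=[-1.9000]  P^-=[0.6500]  H_jac=[-3.8000]  S=[9.6860]  K=[-0.2550]  nu=[-2.5900]  x^+=[-1.2395]  P^+=[0.0201]
step 2: x^-=[-1.2395]  P^-=[0.2501]  H_jac=[-2.4791]  S=[1.8372]  K=[-0.3375]  nu=[0.7636]  x^+=[-1.4972]  P^+=[0.0408]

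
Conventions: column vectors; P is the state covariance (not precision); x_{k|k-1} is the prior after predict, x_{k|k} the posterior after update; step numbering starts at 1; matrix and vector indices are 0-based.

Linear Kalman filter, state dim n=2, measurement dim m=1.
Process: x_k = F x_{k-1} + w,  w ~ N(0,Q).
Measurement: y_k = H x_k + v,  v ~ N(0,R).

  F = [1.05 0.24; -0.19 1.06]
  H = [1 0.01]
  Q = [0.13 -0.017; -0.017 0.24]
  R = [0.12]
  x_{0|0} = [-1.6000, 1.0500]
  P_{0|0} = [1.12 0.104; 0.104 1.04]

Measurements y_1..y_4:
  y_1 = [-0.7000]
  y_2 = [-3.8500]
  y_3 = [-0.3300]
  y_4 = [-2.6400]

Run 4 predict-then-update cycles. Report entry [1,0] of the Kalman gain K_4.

K[1,0] = 0.9744

step 1: x^-=[-1.4280, 1.4170]  P^-=[1.4771 0.1351; 0.1351 1.4071]  S=[1.6000]  K=[0.9241; 0.0933]  nu=[0.7138]  x^+=[-0.7684, 1.4836]  P^+=[0.1109 -0.0027; -0.0027 1.3932]
step 2: x^-=[-0.4507, 1.7186]  P^-=[0.3311 0.3124; 0.3124 1.8105]  S=[0.4576]  K=[0.7305; 0.7222]  nu=[-3.4165]  x^+=[-2.9465, -0.7489]  P^+=[0.0870 0.0709; 0.0709 1.5718]
step 3: x^-=[-3.2736, -0.2340]  P^-=[0.3522 0.4412; 0.4412 1.9806]  S=[0.4812]  K=[0.7410; 0.9582]  nu=[2.9459]  x^+=[-1.0906, 2.5888]  P^+=[0.0879 0.0996; 0.0996 1.5389]
step 4: x^-=[-0.5238, 2.9513]  P^-=[0.3658 0.4632; 0.4632 1.9321]  S=[0.4952]  K=[0.7479; 0.9744]  nu=[-2.1457]  x^+=[-2.1287, 0.8604]  P^+=[0.0887 0.1023; 0.1023 1.4619]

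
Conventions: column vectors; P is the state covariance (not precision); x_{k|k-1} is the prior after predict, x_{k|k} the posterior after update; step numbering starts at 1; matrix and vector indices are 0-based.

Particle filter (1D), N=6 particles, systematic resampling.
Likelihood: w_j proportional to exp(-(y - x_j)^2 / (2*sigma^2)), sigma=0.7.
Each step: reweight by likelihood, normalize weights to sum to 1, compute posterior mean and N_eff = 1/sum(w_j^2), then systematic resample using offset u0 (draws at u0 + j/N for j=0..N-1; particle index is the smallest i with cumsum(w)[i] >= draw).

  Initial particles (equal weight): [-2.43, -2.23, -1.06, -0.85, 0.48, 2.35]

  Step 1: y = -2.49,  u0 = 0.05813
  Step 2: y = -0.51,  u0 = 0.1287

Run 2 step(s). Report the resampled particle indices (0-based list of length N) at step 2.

step 1: w=[0.4704, 0.4406, 0.0586, 0.0303, 0.0001, 0.0000]  mean=-2.2135  Neff=2.3823  idx=[0, 0, 0, 1, 1, 1]
step 2: w=[0.1075, 0.1075, 0.1075, 0.2259, 0.2259, 0.2259]  mean=-2.2945  Neff=5.3277  idx=[1, 2, 3, 4, 5, 5]

resampled_idx = [1, 2, 3, 4, 5, 5]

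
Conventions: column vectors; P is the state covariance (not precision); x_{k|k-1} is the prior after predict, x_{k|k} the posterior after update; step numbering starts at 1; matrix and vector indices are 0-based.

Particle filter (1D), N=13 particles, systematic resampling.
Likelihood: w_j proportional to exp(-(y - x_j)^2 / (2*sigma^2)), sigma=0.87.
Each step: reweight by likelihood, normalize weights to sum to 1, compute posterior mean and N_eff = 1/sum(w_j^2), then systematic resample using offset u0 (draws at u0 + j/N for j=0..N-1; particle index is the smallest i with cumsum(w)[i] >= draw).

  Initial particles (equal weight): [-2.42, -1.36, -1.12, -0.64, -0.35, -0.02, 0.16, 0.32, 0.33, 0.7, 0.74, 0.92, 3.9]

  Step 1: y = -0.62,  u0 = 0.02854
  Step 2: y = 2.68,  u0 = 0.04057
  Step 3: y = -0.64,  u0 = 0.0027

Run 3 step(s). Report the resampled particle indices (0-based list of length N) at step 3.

resampled_idx = [0, 0, 1, 1, 2, 3, 4, 5, 5, 6, 8, 9, 11]

step 1: w=[0.0168, 0.0995, 0.1211, 0.1428, 0.1361, 0.1126, 0.0956, 0.0797, 0.0787, 0.0452, 0.0421, 0.0298, 0.0000]  mean=-0.2959  Neff=9.7244  idx=[1, 1, 2, 3, 3, 4, 4, 5, 6, 6, 7, 8, 10]
step 2: w=[0.0001, 0.0001, 0.0004, 0.0038, 0.0038, 0.0130, 0.0130, 0.0453, 0.0842, 0.0842, 0.1411, 0.1456, 0.4652]  mean=0.4487  Neff=3.6475  idx=[7, 8, 9, 10, 10, 11, 11, 12, 12, 12, 12, 12, 12]
step 3: w=[0.1303, 0.1101, 0.1101, 0.0914, 0.0914, 0.0902, 0.0902, 0.0477, 0.0477, 0.0477, 0.0477, 0.0477, 0.0477]  mean=0.3626  Neff=11.3832  idx=[0, 0, 1, 1, 2, 3, 4, 5, 5, 6, 8, 9, 11]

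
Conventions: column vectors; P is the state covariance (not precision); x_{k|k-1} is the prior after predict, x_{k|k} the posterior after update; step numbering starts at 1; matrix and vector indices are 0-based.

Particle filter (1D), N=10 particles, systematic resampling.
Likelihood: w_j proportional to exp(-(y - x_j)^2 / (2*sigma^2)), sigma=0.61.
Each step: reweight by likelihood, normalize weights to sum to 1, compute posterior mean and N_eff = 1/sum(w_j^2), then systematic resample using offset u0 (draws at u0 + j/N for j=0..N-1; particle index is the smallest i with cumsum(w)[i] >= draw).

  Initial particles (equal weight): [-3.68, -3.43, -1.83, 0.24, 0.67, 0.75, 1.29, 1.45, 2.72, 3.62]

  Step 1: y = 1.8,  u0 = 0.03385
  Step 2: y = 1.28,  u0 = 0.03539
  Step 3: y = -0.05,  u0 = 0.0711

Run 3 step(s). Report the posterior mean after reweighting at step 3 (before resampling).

post_mean = 0.9422

step 1: w=[0.0000, 0.0000, 0.0000, 0.0163, 0.0772, 0.0975, 0.3025, 0.3639, 0.1376, 0.0050]  mean=1.4390  Neff=3.8665  idx=[4, 5, 6, 6, 6, 7, 7, 7, 7, 8]
step 2: w=[0.0740, 0.0836, 0.1219, 0.1219, 0.1219, 0.1173, 0.1173, 0.1173, 0.1173, 0.0075]  mean=1.2848  Neff=8.9176  idx=[0, 1, 2, 3, 4, 5, 5, 6, 7, 8]
step 3: w=[0.3476, 0.2952, 0.0625, 0.0625, 0.0625, 0.0339, 0.0339, 0.0339, 0.0339, 0.0339]  mean=0.9422  Neff=4.4348  idx=[0, 0, 0, 1, 1, 1, 2, 4, 6, 9]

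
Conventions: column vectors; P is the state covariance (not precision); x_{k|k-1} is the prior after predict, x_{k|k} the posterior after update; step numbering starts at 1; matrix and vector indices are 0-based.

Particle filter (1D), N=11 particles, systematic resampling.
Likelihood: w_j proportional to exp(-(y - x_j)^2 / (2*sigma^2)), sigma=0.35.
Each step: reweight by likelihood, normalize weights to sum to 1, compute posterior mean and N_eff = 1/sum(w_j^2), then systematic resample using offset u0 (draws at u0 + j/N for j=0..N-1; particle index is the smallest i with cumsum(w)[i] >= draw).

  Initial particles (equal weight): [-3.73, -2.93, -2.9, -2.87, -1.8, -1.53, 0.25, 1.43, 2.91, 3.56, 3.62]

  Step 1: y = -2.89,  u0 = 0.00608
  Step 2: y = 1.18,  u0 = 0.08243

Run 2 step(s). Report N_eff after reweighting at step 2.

N_eff = 6.6257

step 1: w=[0.0184, 0.3251, 0.3271, 0.3267, 0.0026, 0.0002, 0.0000, 0.0000, 0.0000, 0.0000, 0.0000]  mean=-2.9121  Neff=3.1274  idx=[0, 1, 1, 1, 2, 2, 2, 2, 3, 3, 3]
step 2: w=[0.0000, 0.0278, 0.0278, 0.0278, 0.0756, 0.0756, 0.0756, 0.0756, 0.2047, 0.2047, 0.2047]  mean=-2.8841  Neff=6.6257  idx=[3, 5, 6, 7, 8, 8, 9, 9, 10, 10, 10]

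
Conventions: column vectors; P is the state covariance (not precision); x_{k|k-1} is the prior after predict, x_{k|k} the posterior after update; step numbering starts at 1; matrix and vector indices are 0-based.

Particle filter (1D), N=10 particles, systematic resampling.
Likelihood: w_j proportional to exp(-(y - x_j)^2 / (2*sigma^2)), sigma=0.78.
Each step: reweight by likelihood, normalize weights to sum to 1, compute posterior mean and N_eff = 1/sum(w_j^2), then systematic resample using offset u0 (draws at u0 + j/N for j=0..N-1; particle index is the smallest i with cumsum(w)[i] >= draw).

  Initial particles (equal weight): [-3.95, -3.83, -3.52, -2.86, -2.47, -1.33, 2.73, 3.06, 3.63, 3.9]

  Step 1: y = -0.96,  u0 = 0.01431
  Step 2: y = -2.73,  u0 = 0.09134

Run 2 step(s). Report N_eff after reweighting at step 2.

N_eff = 5.6989

step 1: w=[0.0006, 0.0010, 0.0041, 0.0466, 0.1389, 0.8087, 0.0000, 0.0000, 0.0000, 0.0000]  mean=-1.5728  Neff=1.4804  idx=[3, 4, 5, 5, 5, 5, 5, 5, 5, 5]
step 2: w=[0.2794, 0.2680, 0.0566, 0.0566, 0.0566, 0.0566, 0.0566, 0.0566, 0.0566, 0.0566]  mean=-2.0629  Neff=5.6989  idx=[0, 0, 1, 1, 1, 2, 4, 6, 8, 9]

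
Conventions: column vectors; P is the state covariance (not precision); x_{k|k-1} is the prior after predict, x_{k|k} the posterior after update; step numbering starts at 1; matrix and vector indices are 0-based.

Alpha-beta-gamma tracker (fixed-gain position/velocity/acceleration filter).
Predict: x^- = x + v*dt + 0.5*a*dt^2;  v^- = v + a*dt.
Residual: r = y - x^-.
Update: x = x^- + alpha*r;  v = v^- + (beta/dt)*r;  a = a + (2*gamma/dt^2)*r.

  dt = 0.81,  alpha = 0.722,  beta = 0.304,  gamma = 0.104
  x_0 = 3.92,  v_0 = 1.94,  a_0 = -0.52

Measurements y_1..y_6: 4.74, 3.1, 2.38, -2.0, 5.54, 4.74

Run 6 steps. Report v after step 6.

v_post = 0.0117

step 1: x_pred=5.3208  r=-0.5808  x^+=4.9015  v^+=1.3008  a^+=-0.7041
step 2: x_pred=5.7241  r=-2.6241  x^+=3.8295  v^+=-0.2544  a^+=-1.5360
step 3: x_pred=3.1196  r=-0.7396  x^+=2.5856  v^+=-1.7762  a^+=-1.7705
step 4: x_pred=0.5661  r=-2.5661  x^+=-1.2866  v^+=-4.1733  a^+=-2.5840
step 5: x_pred=-5.5147  r=11.0547  x^+=2.4668  v^+=-2.1175  a^+=0.9206
step 6: x_pred=1.0536  r=3.6864  x^+=3.7152  v^+=0.0117  a^+=2.0893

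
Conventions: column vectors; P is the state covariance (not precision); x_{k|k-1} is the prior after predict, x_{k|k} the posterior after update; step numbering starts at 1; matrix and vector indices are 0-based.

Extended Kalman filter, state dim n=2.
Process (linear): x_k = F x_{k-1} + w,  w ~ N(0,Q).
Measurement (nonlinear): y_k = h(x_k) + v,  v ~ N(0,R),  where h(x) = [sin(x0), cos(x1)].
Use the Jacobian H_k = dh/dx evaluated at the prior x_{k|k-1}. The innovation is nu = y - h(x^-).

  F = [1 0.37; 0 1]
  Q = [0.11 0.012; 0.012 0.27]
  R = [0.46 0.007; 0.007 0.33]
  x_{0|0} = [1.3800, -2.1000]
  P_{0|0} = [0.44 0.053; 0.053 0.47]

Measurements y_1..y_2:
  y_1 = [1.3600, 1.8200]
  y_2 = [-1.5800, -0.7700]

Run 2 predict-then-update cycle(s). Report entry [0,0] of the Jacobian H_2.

H_jac[0,0] = 0.3719

step 1: x^-=[0.6030, -2.1000]  P^-=[0.6536 0.2389; 0.2389 0.7400]  H_jac=[0.8236 0.0000; 0.0000 0.8632]  S=[0.9034 0.1769; 0.1769 0.8814]  K=[0.5726 0.1191; 0.0790 0.7089]  nu=[0.7929, 2.3248]  x^+=[1.3338, -0.3893]  P^+=[0.3208 0.0502; 0.0502 0.2716]
step 2: x^-=[1.1898, -0.3893]  P^-=[0.5051 0.1627; 0.1627 0.5416]  H_jac=[0.3719 0.0000; 0.0000 0.3796]  S=[0.5298 0.0300; 0.0300 0.4080]  K=[0.3474 0.1258; 0.0860 0.4975]  nu=[-2.5083, -1.6952]  x^+=[0.1052, -1.4485]  P^+=[0.4321 0.1158; 0.1158 0.4342]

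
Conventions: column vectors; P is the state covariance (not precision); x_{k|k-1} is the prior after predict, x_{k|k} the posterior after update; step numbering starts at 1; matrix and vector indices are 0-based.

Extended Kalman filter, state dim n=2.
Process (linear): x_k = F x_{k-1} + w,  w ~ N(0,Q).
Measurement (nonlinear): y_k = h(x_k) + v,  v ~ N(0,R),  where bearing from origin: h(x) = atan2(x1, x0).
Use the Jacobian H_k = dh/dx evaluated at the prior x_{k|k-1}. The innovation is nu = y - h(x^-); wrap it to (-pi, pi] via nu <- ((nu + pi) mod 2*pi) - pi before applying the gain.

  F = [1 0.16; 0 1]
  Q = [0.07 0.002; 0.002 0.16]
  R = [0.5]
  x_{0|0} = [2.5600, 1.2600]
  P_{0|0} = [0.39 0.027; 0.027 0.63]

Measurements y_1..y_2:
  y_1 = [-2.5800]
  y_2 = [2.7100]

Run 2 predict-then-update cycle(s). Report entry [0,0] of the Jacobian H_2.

H_jac[0,0] = -0.0120

step 1: x^-=[2.7616, 1.2600]  P^-=[0.4848 0.1298; 0.1298 0.7900]  H_jac=[-0.1367 0.2997]  S=[0.5694]  K=[-0.0481; 0.3847]  nu=[-3.0080]  x^+=[2.9063, 0.1029]  P^+=[0.4835 0.1403; 0.1403 0.7057]
step 2: x^-=[2.9228, 0.1029]  P^-=[0.6164 0.2553; 0.2553 0.8657]  H_jac=[-0.0120 0.3417]  S=[0.5991]  K=[0.1332; 0.4887]  nu=[2.6748]  x^+=[3.2791, 1.4101]  P^+=[0.6058 0.2163; 0.2163 0.7227]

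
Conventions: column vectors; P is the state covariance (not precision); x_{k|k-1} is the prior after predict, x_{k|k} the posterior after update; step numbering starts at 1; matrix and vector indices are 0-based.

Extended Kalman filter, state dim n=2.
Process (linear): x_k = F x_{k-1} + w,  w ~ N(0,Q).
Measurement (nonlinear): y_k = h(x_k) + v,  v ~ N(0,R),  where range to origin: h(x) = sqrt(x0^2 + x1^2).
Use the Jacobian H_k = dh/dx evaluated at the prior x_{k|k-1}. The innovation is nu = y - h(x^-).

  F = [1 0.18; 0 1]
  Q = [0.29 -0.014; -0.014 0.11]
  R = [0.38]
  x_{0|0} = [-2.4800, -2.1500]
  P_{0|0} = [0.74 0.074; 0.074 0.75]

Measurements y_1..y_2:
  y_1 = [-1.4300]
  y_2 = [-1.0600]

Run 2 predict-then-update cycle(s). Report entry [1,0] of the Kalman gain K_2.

K[1,0] = -0.1322

step 1: x^-=[-2.8670, -2.1500]  P^-=[1.0809 0.1950; 0.1950 0.8600]  H_jac=[-0.8000 -0.6000]  S=[1.5686]  K=[-0.6259; -0.4284]  nu=[-5.0136]  x^+=[0.2710, -0.0022]  P^+=[0.4665 -0.2256; -0.2256 0.5721]
step 2: x^-=[0.2706, -0.0022]  P^-=[0.6938 -0.1366; -0.1366 0.6821]  H_jac=[1.0000 -0.0083]  S=[1.0760]  K=[0.6458; -0.1322]  nu=[-1.3306]  x^+=[-0.5887, 0.1737]  P^+=[0.2450 -0.0447; -0.0447 0.6633]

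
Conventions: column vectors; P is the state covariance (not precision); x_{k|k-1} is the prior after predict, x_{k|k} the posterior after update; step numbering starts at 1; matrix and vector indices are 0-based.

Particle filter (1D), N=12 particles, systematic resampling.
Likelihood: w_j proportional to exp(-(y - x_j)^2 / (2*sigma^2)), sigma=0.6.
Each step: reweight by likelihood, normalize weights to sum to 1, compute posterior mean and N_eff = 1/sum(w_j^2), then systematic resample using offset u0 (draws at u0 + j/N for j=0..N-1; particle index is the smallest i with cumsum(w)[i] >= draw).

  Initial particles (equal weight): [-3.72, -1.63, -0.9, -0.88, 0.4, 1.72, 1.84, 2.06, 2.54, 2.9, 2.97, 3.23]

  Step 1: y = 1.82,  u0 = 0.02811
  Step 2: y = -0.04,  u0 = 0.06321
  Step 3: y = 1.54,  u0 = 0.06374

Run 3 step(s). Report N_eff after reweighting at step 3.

step 1: w=[0.0000, 0.0000, 0.0000, 0.0000, 0.0157, 0.2544, 0.2578, 0.2381, 0.1256, 0.0510, 0.0411, 0.0163]  mean=2.0503  Neff=4.7975  idx=[5, 5, 5, 6, 6, 6, 7, 7, 7, 8, 8, 10]
step 2: w=[0.1948, 0.1948, 0.1948, 0.1062, 0.1062, 0.1062, 0.0315, 0.0315, 0.0315, 0.0014, 0.0014, 0.0000]  mean=1.7927  Neff=6.6412  idx=[0, 0, 1, 1, 2, 2, 2, 3, 4, 5, 5, 8]
step 3: w=[0.0876, 0.0876, 0.0876, 0.0876, 0.0876, 0.0876, 0.0876, 0.0809, 0.0809, 0.0809, 0.0809, 0.0630]  mean=1.7802  Neff=11.9188  idx=[0, 1, 2, 3, 4, 5, 6, 7, 8, 9, 10, 11]

N_eff = 11.9188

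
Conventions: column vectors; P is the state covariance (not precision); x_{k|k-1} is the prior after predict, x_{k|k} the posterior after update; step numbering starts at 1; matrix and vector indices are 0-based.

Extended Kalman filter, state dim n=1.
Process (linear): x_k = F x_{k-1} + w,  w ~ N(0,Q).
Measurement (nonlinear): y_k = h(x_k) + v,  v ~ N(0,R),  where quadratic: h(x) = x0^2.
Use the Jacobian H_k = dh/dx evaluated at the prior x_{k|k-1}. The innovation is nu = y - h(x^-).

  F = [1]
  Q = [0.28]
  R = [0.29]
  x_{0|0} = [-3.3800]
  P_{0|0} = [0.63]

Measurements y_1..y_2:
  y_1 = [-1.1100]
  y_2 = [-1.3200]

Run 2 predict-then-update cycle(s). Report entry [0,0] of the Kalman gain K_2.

step 1: x^-=[-3.3800]  P^-=[0.9100]  H_jac=[-6.7600]  S=[41.8748]  K=[-0.1469]  nu=[-12.5344]  x^+=[-1.5386]  P^+=[0.0063]
step 2: x^-=[-1.5386]  P^-=[0.2863]  H_jac=[-3.0773]  S=[3.0012]  K=[-0.2936]  nu=[-3.6874]  x^+=[-0.4562]  P^+=[0.0277]

K[0,0] = -0.2936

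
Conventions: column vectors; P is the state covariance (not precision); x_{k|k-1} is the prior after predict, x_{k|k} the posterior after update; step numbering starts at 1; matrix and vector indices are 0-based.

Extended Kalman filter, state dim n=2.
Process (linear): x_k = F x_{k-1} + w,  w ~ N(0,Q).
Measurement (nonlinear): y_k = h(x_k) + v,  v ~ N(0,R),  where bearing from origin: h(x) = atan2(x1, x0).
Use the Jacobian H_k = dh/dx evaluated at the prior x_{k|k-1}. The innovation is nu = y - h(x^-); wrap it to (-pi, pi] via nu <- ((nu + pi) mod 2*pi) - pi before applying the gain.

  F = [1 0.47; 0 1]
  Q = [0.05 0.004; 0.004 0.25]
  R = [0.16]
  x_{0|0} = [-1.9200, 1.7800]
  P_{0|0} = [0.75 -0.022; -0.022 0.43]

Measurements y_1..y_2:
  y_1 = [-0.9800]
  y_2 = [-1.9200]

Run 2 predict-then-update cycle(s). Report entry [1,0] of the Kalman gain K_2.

step 1: x^-=[-1.0834, 1.7800]  P^-=[0.8743 0.1841; 0.1841 0.6800]  H_jac=[-0.4099 -0.2495]  S=[0.3869]  K=[-1.0450; -0.6336]  nu=[-3.0976]  x^+=[2.1537, 3.7425]  P^+=[0.4518 -0.0721; -0.0721 0.5247]
step 2: x^-=[3.9126, 3.7425]  P^-=[0.5499 0.1785; 0.1785 0.7747]  H_jac=[-0.1277 0.1335]  S=[0.1767]  K=[-0.2625; 0.4562]  nu=[-2.6832]  x^+=[4.6169, 2.5183]  P^+=[0.5377 0.1997; 0.1997 0.7379]

K[1,0] = 0.4562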